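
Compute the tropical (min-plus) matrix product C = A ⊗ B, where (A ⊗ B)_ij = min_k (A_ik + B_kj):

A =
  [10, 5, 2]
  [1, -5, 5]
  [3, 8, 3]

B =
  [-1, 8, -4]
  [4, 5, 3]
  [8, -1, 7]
A ⊗ B =
  [9, 1, 6]
  [-1, 0, -3]
  [2, 2, -1]

Apply the min-plus product entry-by-entry:
  C[0][0] = min over k of (A[0][0] + B[0][0] = 10 + -1 = 9, A[0][1] + B[1][0] = 5 + 4 = 9, A[0][2] + B[2][0] = 2 + 8 = 10) = 9 (attained at k = 0)
  C[0][1] = min over k of (A[0][0] + B[0][1] = 10 + 8 = 18, A[0][1] + B[1][1] = 5 + 5 = 10, A[0][2] + B[2][1] = 2 + -1 = 1) = 1 (attained at k = 2)
  C[0][2] = min over k of (A[0][0] + B[0][2] = 10 + -4 = 6, A[0][1] + B[1][2] = 5 + 3 = 8, A[0][2] + B[2][2] = 2 + 7 = 9) = 6 (attained at k = 0)
  C[1][0] = min over k of (A[1][0] + B[0][0] = 1 + -1 = 0, A[1][1] + B[1][0] = -5 + 4 = -1, A[1][2] + B[2][0] = 5 + 8 = 13) = -1 (attained at k = 1)
  C[1][1] = min over k of (A[1][0] + B[0][1] = 1 + 8 = 9, A[1][1] + B[1][1] = -5 + 5 = 0, A[1][2] + B[2][1] = 5 + -1 = 4) = 0 (attained at k = 1)
  C[1][2] = min over k of (A[1][0] + B[0][2] = 1 + -4 = -3, A[1][1] + B[1][2] = -5 + 3 = -2, A[1][2] + B[2][2] = 5 + 7 = 12) = -3 (attained at k = 0)
  C[2][0] = min over k of (A[2][0] + B[0][0] = 3 + -1 = 2, A[2][1] + B[1][0] = 8 + 4 = 12, A[2][2] + B[2][0] = 3 + 8 = 11) = 2 (attained at k = 0)
  C[2][1] = min over k of (A[2][0] + B[0][1] = 3 + 8 = 11, A[2][1] + B[1][1] = 8 + 5 = 13, A[2][2] + B[2][1] = 3 + -1 = 2) = 2 (attained at k = 2)
  C[2][2] = min over k of (A[2][0] + B[0][2] = 3 + -4 = -1, A[2][1] + B[1][2] = 8 + 3 = 11, A[2][2] + B[2][2] = 3 + 7 = 10) = -1 (attained at k = 0)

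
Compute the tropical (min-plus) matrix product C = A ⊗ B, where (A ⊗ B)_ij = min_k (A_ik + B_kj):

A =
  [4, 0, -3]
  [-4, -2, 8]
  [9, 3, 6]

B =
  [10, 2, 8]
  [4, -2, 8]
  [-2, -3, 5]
A ⊗ B =
  [-5, -6, 2]
  [2, -4, 4]
  [4, 1, 11]

Apply the min-plus product entry-by-entry:
  C[0][0] = min over k of (A[0][0] + B[0][0] = 4 + 10 = 14, A[0][1] + B[1][0] = 0 + 4 = 4, A[0][2] + B[2][0] = -3 + -2 = -5) = -5 (attained at k = 2)
  C[0][1] = min over k of (A[0][0] + B[0][1] = 4 + 2 = 6, A[0][1] + B[1][1] = 0 + -2 = -2, A[0][2] + B[2][1] = -3 + -3 = -6) = -6 (attained at k = 2)
  C[0][2] = min over k of (A[0][0] + B[0][2] = 4 + 8 = 12, A[0][1] + B[1][2] = 0 + 8 = 8, A[0][2] + B[2][2] = -3 + 5 = 2) = 2 (attained at k = 2)
  C[1][0] = min over k of (A[1][0] + B[0][0] = -4 + 10 = 6, A[1][1] + B[1][0] = -2 + 4 = 2, A[1][2] + B[2][0] = 8 + -2 = 6) = 2 (attained at k = 1)
  C[1][1] = min over k of (A[1][0] + B[0][1] = -4 + 2 = -2, A[1][1] + B[1][1] = -2 + -2 = -4, A[1][2] + B[2][1] = 8 + -3 = 5) = -4 (attained at k = 1)
  C[1][2] = min over k of (A[1][0] + B[0][2] = -4 + 8 = 4, A[1][1] + B[1][2] = -2 + 8 = 6, A[1][2] + B[2][2] = 8 + 5 = 13) = 4 (attained at k = 0)
  C[2][0] = min over k of (A[2][0] + B[0][0] = 9 + 10 = 19, A[2][1] + B[1][0] = 3 + 4 = 7, A[2][2] + B[2][0] = 6 + -2 = 4) = 4 (attained at k = 2)
  C[2][1] = min over k of (A[2][0] + B[0][1] = 9 + 2 = 11, A[2][1] + B[1][1] = 3 + -2 = 1, A[2][2] + B[2][1] = 6 + -3 = 3) = 1 (attained at k = 1)
  C[2][2] = min over k of (A[2][0] + B[0][2] = 9 + 8 = 17, A[2][1] + B[1][2] = 3 + 8 = 11, A[2][2] + B[2][2] = 6 + 5 = 11) = 11 (attained at k = 1)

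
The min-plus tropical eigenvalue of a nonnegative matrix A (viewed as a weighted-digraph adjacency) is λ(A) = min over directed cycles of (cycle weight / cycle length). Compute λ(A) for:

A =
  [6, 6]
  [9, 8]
λ(A) = 6

Enumerate directed cycles and compute their means (weight / length). Sample:
  cycle 0 → 0: weight = 6, length = 1, mean = 6/1 ≈ 6.000
  cycle 1 → 1: weight = 8, length = 1, mean = 8/1 ≈ 8.000
  cycle 0 → 1 → 0: weight = 15, length = 2, mean = 15/2 ≈ 7.500
  cycle 1 → 0 → 1: weight = 15, length = 2, mean = 15/2 ≈ 7.500
Minimum mean = 6.000, attained e.g. along the cycle 0 → 0 with weight 6 and length 1. So λ(A) = 6/1 = 6.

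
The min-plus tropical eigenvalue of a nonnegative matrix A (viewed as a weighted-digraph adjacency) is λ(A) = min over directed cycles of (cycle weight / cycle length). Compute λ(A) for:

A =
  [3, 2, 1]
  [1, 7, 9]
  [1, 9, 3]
λ(A) = 1

Enumerate directed cycles and compute their means (weight / length). Sample:
  cycle 0 → 0: weight = 3, length = 1, mean = 3/1 ≈ 3.000
  cycle 1 → 1: weight = 7, length = 1, mean = 7/1 ≈ 7.000
  cycle 2 → 2: weight = 3, length = 1, mean = 3/1 ≈ 3.000
  cycle 0 → 1 → 0: weight = 3, length = 2, mean = 3/2 ≈ 1.500
  cycle 0 → 2 → 0: weight = 2, length = 2, mean = 2/2 ≈ 1.000
  cycle 1 → 0 → 1: weight = 3, length = 2, mean = 3/2 ≈ 1.500
Minimum mean = 1.000, attained e.g. along the cycle 0 → 2 → 0 with weight 2 and length 2. So λ(A) = 2/2 = 1.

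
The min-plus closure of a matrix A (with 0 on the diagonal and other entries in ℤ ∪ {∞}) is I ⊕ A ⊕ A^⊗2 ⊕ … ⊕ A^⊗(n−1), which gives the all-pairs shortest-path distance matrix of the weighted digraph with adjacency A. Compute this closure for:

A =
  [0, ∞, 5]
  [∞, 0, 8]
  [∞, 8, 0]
Closure =
  [0, 13, 5]
  [∞, 0, 8]
  [∞, 8, 0]

This is the Floyd-Warshall all-pairs shortest-path computation. For each intermediate vertex k = 0, 1, …, 2, update dist[i][j] ← min(dist[i][j], dist[i][k] + dist[k][j]). The final matrix gives, for each (i, j), the minimum total weight of any directed path from i to j (possibly empty when i = j).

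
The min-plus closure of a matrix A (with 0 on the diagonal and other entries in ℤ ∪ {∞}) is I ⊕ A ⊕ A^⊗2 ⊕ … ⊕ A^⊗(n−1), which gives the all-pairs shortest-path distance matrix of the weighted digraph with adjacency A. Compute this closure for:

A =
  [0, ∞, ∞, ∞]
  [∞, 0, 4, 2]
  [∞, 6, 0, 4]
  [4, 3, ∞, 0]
Closure =
  [0, ∞, ∞, ∞]
  [6, 0, 4, 2]
  [8, 6, 0, 4]
  [4, 3, 7, 0]

This is the Floyd-Warshall all-pairs shortest-path computation. For each intermediate vertex k = 0, 1, …, 3, update dist[i][j] ← min(dist[i][j], dist[i][k] + dist[k][j]). The final matrix gives, for each (i, j), the minimum total weight of any directed path from i to j (possibly empty when i = j).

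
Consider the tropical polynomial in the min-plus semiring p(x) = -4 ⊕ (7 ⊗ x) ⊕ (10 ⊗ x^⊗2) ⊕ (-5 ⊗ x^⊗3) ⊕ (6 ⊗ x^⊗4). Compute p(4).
p(4) = -4

A tropical monomial a ⊗ x^⊗i evaluates to a + i · x. Evaluating each term at x = 4:
  Term 0 contributes -4 + 0 · 4 = -4
  Term 1 contributes 7 + 1 · 4 = 11
  Term 2 contributes 10 + 2 · 4 = 18
  Term 3 contributes -5 + 3 · 4 = 7
  Term 4 contributes 6 + 4 · 4 = 22
p(4) = ⊕ of these = min[-4, 11, 18, 7, 22] = -4.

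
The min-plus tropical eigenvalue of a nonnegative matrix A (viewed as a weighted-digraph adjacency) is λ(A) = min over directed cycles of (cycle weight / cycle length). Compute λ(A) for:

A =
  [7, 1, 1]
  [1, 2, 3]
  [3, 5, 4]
λ(A) = 1

Enumerate directed cycles and compute their means (weight / length). Sample:
  cycle 0 → 0: weight = 7, length = 1, mean = 7/1 ≈ 7.000
  cycle 1 → 1: weight = 2, length = 1, mean = 2/1 ≈ 2.000
  cycle 2 → 2: weight = 4, length = 1, mean = 4/1 ≈ 4.000
  cycle 0 → 1 → 0: weight = 2, length = 2, mean = 2/2 ≈ 1.000
  cycle 0 → 2 → 0: weight = 4, length = 2, mean = 4/2 ≈ 2.000
  cycle 1 → 0 → 1: weight = 2, length = 2, mean = 2/2 ≈ 1.000
Minimum mean = 1.000, attained e.g. along the cycle 0 → 1 → 0 with weight 2 and length 2. So λ(A) = 2/2 = 1.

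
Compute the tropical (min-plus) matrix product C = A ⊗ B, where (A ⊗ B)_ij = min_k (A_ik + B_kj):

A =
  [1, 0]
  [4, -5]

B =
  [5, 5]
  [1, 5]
A ⊗ B =
  [1, 5]
  [-4, 0]

Apply the min-plus product entry-by-entry:
  C[0][0] = min over k of (A[0][0] + B[0][0] = 1 + 5 = 6, A[0][1] + B[1][0] = 0 + 1 = 1) = 1 (attained at k = 1)
  C[0][1] = min over k of (A[0][0] + B[0][1] = 1 + 5 = 6, A[0][1] + B[1][1] = 0 + 5 = 5) = 5 (attained at k = 1)
  C[1][0] = min over k of (A[1][0] + B[0][0] = 4 + 5 = 9, A[1][1] + B[1][0] = -5 + 1 = -4) = -4 (attained at k = 1)
  C[1][1] = min over k of (A[1][0] + B[0][1] = 4 + 5 = 9, A[1][1] + B[1][1] = -5 + 5 = 0) = 0 (attained at k = 1)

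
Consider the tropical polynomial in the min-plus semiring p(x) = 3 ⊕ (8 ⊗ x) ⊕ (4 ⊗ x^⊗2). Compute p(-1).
p(-1) = 2

A tropical monomial a ⊗ x^⊗i evaluates to a + i · x. Evaluating each term at x = -1:
  Term 0 contributes 3 + 0 · -1 = 3
  Term 1 contributes 8 + 1 · -1 = 7
  Term 2 contributes 4 + 2 · -1 = 2
p(-1) = ⊕ of these = min[3, 7, 2] = 2.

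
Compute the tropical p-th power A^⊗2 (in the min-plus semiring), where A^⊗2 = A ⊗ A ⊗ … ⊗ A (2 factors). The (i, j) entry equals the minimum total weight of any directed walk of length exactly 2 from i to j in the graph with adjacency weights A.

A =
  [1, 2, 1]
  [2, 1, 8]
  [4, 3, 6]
A^⊗2 =
  [2, 3, 2]
  [3, 2, 3]
  [5, 4, 5]

Each entry (A^⊗2)_ij equals the minimum over all length-2 walks i = v_0 → v_1 → … → v_2 = j of Σ_t A[v_t][v_{t+1}]. For example, for (i, j) = (0, 2) we minimise over 3 possible intermediate vertex sequences; the minimum is 2, attained along the walk 0 → 0 → 2.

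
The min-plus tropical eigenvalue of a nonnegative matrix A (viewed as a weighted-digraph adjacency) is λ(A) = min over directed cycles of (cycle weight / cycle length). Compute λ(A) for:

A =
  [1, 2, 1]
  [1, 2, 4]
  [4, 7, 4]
λ(A) = 1

Enumerate directed cycles and compute their means (weight / length). Sample:
  cycle 0 → 0: weight = 1, length = 1, mean = 1/1 ≈ 1.000
  cycle 1 → 1: weight = 2, length = 1, mean = 2/1 ≈ 2.000
  cycle 2 → 2: weight = 4, length = 1, mean = 4/1 ≈ 4.000
  cycle 0 → 1 → 0: weight = 3, length = 2, mean = 3/2 ≈ 1.500
  cycle 0 → 2 → 0: weight = 5, length = 2, mean = 5/2 ≈ 2.500
  cycle 1 → 0 → 1: weight = 3, length = 2, mean = 3/2 ≈ 1.500
Minimum mean = 1.000, attained e.g. along the cycle 0 → 0 with weight 1 and length 1. So λ(A) = 1/1 = 1.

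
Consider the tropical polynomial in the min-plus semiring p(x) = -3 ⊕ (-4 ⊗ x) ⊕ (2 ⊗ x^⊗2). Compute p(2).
p(2) = -3

A tropical monomial a ⊗ x^⊗i evaluates to a + i · x. Evaluating each term at x = 2:
  Term 0 contributes -3 + 0 · 2 = -3
  Term 1 contributes -4 + 1 · 2 = -2
  Term 2 contributes 2 + 2 · 2 = 6
p(2) = ⊕ of these = min[-3, -2, 6] = -3.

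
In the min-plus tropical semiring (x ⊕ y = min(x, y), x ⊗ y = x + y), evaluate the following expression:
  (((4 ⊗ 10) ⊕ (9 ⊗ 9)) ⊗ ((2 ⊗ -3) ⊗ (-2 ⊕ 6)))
(((4 ⊗ 10) ⊕ (9 ⊗ 9)) ⊗ ((2 ⊗ -3) ⊗ (-2 ⊕ 6))) = 11

Expand innermost to outermost. Recall ⊕ takes the minimum of its arguments and ⊗ takes their sum. Working out the expression (((4 ⊗ 10) ⊕ (9 ⊗ 9)) ⊗ ((2 ⊗ -3) ⊗ (-2 ⊕ 6))) gives 11.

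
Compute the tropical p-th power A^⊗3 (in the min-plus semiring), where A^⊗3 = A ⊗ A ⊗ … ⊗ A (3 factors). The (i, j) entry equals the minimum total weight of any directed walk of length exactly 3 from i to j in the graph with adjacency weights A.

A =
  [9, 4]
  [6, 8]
A^⊗3 =
  [18, 14]
  [16, 18]

Each entry (A^⊗3)_ij equals the minimum over all length-3 walks i = v_0 → v_1 → … → v_3 = j of Σ_t A[v_t][v_{t+1}]. For example, for (i, j) = (0, 1) we minimise over 4 possible intermediate vertex sequences; the minimum is 14, attained along the walk 0 → 1 → 0 → 1.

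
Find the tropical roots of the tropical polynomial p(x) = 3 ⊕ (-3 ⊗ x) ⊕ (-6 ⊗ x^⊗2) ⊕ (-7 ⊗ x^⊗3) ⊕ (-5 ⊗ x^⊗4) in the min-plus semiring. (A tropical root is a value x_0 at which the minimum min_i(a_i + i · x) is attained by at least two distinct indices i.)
Roots: {-2, 1, 3, 6}

Each tropical root is a break point of the lower envelope of the lines y = a_i + i · x (there are 5 lines, with slopes 0, 1, ..., 4). Only the lines that attain the minimum somewhere contribute to roots; other lines are dominated. Here the surviving (envelope) indices are i = 4, i = 3, i = 2, i = 1, i = 0.
Intersections between consecutive envelope lines give the roots: for adjacent envelope indices i < j the intersection is x = (a_i − a_j) / (j − i). Reading off the sorted break points: {-2, 1, 3, 6}.
Verification: at each break x_0, at least two indices attain the minimum of min_i(a_i + i · x_0).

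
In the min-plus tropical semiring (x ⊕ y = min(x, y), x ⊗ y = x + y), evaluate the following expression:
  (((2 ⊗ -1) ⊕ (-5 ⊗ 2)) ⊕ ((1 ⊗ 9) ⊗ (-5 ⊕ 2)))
(((2 ⊗ -1) ⊕ (-5 ⊗ 2)) ⊕ ((1 ⊗ 9) ⊗ (-5 ⊕ 2))) = -3

Expand innermost to outermost. Recall ⊕ takes the minimum of its arguments and ⊗ takes their sum. Working out the expression (((2 ⊗ -1) ⊕ (-5 ⊗ 2)) ⊕ ((1 ⊗ 9) ⊗ (-5 ⊕ 2))) gives -3.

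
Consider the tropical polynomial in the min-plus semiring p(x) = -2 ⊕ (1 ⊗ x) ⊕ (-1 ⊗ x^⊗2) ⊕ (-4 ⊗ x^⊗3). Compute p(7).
p(7) = -2

A tropical monomial a ⊗ x^⊗i evaluates to a + i · x. Evaluating each term at x = 7:
  Term 0 contributes -2 + 0 · 7 = -2
  Term 1 contributes 1 + 1 · 7 = 8
  Term 2 contributes -1 + 2 · 7 = 13
  Term 3 contributes -4 + 3 · 7 = 17
p(7) = ⊕ of these = min[-2, 8, 13, 17] = -2.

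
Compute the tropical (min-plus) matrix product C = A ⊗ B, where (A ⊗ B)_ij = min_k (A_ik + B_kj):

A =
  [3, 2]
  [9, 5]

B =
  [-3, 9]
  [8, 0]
A ⊗ B =
  [0, 2]
  [6, 5]

Apply the min-plus product entry-by-entry:
  C[0][0] = min over k of (A[0][0] + B[0][0] = 3 + -3 = 0, A[0][1] + B[1][0] = 2 + 8 = 10) = 0 (attained at k = 0)
  C[0][1] = min over k of (A[0][0] + B[0][1] = 3 + 9 = 12, A[0][1] + B[1][1] = 2 + 0 = 2) = 2 (attained at k = 1)
  C[1][0] = min over k of (A[1][0] + B[0][0] = 9 + -3 = 6, A[1][1] + B[1][0] = 5 + 8 = 13) = 6 (attained at k = 0)
  C[1][1] = min over k of (A[1][0] + B[0][1] = 9 + 9 = 18, A[1][1] + B[1][1] = 5 + 0 = 5) = 5 (attained at k = 1)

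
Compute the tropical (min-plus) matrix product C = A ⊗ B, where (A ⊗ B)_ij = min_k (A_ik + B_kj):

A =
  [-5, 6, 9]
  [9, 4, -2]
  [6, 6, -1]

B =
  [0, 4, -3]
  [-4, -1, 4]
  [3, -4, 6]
A ⊗ B =
  [-5, -1, -8]
  [0, -6, 4]
  [2, -5, 3]

Apply the min-plus product entry-by-entry:
  C[0][0] = min over k of (A[0][0] + B[0][0] = -5 + 0 = -5, A[0][1] + B[1][0] = 6 + -4 = 2, A[0][2] + B[2][0] = 9 + 3 = 12) = -5 (attained at k = 0)
  C[0][1] = min over k of (A[0][0] + B[0][1] = -5 + 4 = -1, A[0][1] + B[1][1] = 6 + -1 = 5, A[0][2] + B[2][1] = 9 + -4 = 5) = -1 (attained at k = 0)
  C[0][2] = min over k of (A[0][0] + B[0][2] = -5 + -3 = -8, A[0][1] + B[1][2] = 6 + 4 = 10, A[0][2] + B[2][2] = 9 + 6 = 15) = -8 (attained at k = 0)
  C[1][0] = min over k of (A[1][0] + B[0][0] = 9 + 0 = 9, A[1][1] + B[1][0] = 4 + -4 = 0, A[1][2] + B[2][0] = -2 + 3 = 1) = 0 (attained at k = 1)
  C[1][1] = min over k of (A[1][0] + B[0][1] = 9 + 4 = 13, A[1][1] + B[1][1] = 4 + -1 = 3, A[1][2] + B[2][1] = -2 + -4 = -6) = -6 (attained at k = 2)
  C[1][2] = min over k of (A[1][0] + B[0][2] = 9 + -3 = 6, A[1][1] + B[1][2] = 4 + 4 = 8, A[1][2] + B[2][2] = -2 + 6 = 4) = 4 (attained at k = 2)
  C[2][0] = min over k of (A[2][0] + B[0][0] = 6 + 0 = 6, A[2][1] + B[1][0] = 6 + -4 = 2, A[2][2] + B[2][0] = -1 + 3 = 2) = 2 (attained at k = 1)
  C[2][1] = min over k of (A[2][0] + B[0][1] = 6 + 4 = 10, A[2][1] + B[1][1] = 6 + -1 = 5, A[2][2] + B[2][1] = -1 + -4 = -5) = -5 (attained at k = 2)
  C[2][2] = min over k of (A[2][0] + B[0][2] = 6 + -3 = 3, A[2][1] + B[1][2] = 6 + 4 = 10, A[2][2] + B[2][2] = -1 + 6 = 5) = 3 (attained at k = 0)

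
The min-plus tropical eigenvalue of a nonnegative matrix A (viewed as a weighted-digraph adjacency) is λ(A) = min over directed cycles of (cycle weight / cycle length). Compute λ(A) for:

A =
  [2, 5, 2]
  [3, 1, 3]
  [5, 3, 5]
λ(A) = 1

Enumerate directed cycles and compute their means (weight / length). Sample:
  cycle 0 → 0: weight = 2, length = 1, mean = 2/1 ≈ 2.000
  cycle 1 → 1: weight = 1, length = 1, mean = 1/1 ≈ 1.000
  cycle 2 → 2: weight = 5, length = 1, mean = 5/1 ≈ 5.000
  cycle 0 → 1 → 0: weight = 8, length = 2, mean = 8/2 ≈ 4.000
  cycle 0 → 2 → 0: weight = 7, length = 2, mean = 7/2 ≈ 3.500
  cycle 1 → 0 → 1: weight = 8, length = 2, mean = 8/2 ≈ 4.000
Minimum mean = 1.000, attained e.g. along the cycle 1 → 1 with weight 1 and length 1. So λ(A) = 1/1 = 1.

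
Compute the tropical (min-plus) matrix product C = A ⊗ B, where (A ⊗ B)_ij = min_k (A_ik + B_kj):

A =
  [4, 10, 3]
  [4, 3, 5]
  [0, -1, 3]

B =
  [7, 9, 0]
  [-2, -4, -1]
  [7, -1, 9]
A ⊗ B =
  [8, 2, 4]
  [1, -1, 2]
  [-3, -5, -2]

Apply the min-plus product entry-by-entry:
  C[0][0] = min over k of (A[0][0] + B[0][0] = 4 + 7 = 11, A[0][1] + B[1][0] = 10 + -2 = 8, A[0][2] + B[2][0] = 3 + 7 = 10) = 8 (attained at k = 1)
  C[0][1] = min over k of (A[0][0] + B[0][1] = 4 + 9 = 13, A[0][1] + B[1][1] = 10 + -4 = 6, A[0][2] + B[2][1] = 3 + -1 = 2) = 2 (attained at k = 2)
  C[0][2] = min over k of (A[0][0] + B[0][2] = 4 + 0 = 4, A[0][1] + B[1][2] = 10 + -1 = 9, A[0][2] + B[2][2] = 3 + 9 = 12) = 4 (attained at k = 0)
  C[1][0] = min over k of (A[1][0] + B[0][0] = 4 + 7 = 11, A[1][1] + B[1][0] = 3 + -2 = 1, A[1][2] + B[2][0] = 5 + 7 = 12) = 1 (attained at k = 1)
  C[1][1] = min over k of (A[1][0] + B[0][1] = 4 + 9 = 13, A[1][1] + B[1][1] = 3 + -4 = -1, A[1][2] + B[2][1] = 5 + -1 = 4) = -1 (attained at k = 1)
  C[1][2] = min over k of (A[1][0] + B[0][2] = 4 + 0 = 4, A[1][1] + B[1][2] = 3 + -1 = 2, A[1][2] + B[2][2] = 5 + 9 = 14) = 2 (attained at k = 1)
  C[2][0] = min over k of (A[2][0] + B[0][0] = 0 + 7 = 7, A[2][1] + B[1][0] = -1 + -2 = -3, A[2][2] + B[2][0] = 3 + 7 = 10) = -3 (attained at k = 1)
  C[2][1] = min over k of (A[2][0] + B[0][1] = 0 + 9 = 9, A[2][1] + B[1][1] = -1 + -4 = -5, A[2][2] + B[2][1] = 3 + -1 = 2) = -5 (attained at k = 1)
  C[2][2] = min over k of (A[2][0] + B[0][2] = 0 + 0 = 0, A[2][1] + B[1][2] = -1 + -1 = -2, A[2][2] + B[2][2] = 3 + 9 = 12) = -2 (attained at k = 1)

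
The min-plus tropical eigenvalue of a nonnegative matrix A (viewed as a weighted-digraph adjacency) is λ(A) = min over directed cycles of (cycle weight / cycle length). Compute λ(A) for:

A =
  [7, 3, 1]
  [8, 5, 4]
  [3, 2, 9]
λ(A) = 2

Enumerate directed cycles and compute their means (weight / length). Sample:
  cycle 0 → 0: weight = 7, length = 1, mean = 7/1 ≈ 7.000
  cycle 1 → 1: weight = 5, length = 1, mean = 5/1 ≈ 5.000
  cycle 2 → 2: weight = 9, length = 1, mean = 9/1 ≈ 9.000
  cycle 0 → 1 → 0: weight = 11, length = 2, mean = 11/2 ≈ 5.500
  cycle 0 → 2 → 0: weight = 4, length = 2, mean = 4/2 ≈ 2.000
  cycle 1 → 0 → 1: weight = 11, length = 2, mean = 11/2 ≈ 5.500
Minimum mean = 2.000, attained e.g. along the cycle 0 → 2 → 0 with weight 4 and length 2. So λ(A) = 4/2 = 2.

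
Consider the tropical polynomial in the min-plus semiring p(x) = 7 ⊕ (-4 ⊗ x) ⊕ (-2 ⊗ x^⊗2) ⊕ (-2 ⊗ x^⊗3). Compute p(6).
p(6) = 2

A tropical monomial a ⊗ x^⊗i evaluates to a + i · x. Evaluating each term at x = 6:
  Term 0 contributes 7 + 0 · 6 = 7
  Term 1 contributes -4 + 1 · 6 = 2
  Term 2 contributes -2 + 2 · 6 = 10
  Term 3 contributes -2 + 3 · 6 = 16
p(6) = ⊕ of these = min[7, 2, 10, 16] = 2.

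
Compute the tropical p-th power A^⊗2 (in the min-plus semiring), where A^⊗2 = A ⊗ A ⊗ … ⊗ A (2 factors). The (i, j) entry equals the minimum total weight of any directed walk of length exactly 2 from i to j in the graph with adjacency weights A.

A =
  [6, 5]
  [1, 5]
A^⊗2 =
  [6, 10]
  [6, 6]

Each entry (A^⊗2)_ij equals the minimum over all length-2 walks i = v_0 → v_1 → … → v_2 = j of Σ_t A[v_t][v_{t+1}]. For example, for (i, j) = (0, 1) we minimise over 2 possible intermediate vertex sequences; the minimum is 10, attained along the walk 0 → 1 → 1.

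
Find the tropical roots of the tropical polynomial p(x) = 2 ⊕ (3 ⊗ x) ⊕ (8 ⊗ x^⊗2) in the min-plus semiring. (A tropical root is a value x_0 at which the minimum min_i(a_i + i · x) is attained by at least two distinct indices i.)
Roots: {-5, -1}

Each tropical root is a break point of the lower envelope of the lines y = a_i + i · x (there are 3 lines, with slopes 0, 1, ..., 2). Only the lines that attain the minimum somewhere contribute to roots; other lines are dominated. Here the surviving (envelope) indices are i = 2, i = 1, i = 0.
Intersections between consecutive envelope lines give the roots: for adjacent envelope indices i < j the intersection is x = (a_i − a_j) / (j − i). Reading off the sorted break points: {-5, -1}.
Verification: at each break x_0, at least two indices attain the minimum of min_i(a_i + i · x_0).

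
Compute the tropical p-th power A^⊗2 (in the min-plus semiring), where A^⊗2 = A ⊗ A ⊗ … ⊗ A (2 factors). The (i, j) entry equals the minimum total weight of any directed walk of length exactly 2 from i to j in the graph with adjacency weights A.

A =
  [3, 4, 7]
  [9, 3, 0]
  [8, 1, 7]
A^⊗2 =
  [6, 7, 4]
  [8, 1, 3]
  [10, 4, 1]

Each entry (A^⊗2)_ij equals the minimum over all length-2 walks i = v_0 → v_1 → … → v_2 = j of Σ_t A[v_t][v_{t+1}]. For example, for (i, j) = (0, 2) we minimise over 3 possible intermediate vertex sequences; the minimum is 4, attained along the walk 0 → 1 → 2.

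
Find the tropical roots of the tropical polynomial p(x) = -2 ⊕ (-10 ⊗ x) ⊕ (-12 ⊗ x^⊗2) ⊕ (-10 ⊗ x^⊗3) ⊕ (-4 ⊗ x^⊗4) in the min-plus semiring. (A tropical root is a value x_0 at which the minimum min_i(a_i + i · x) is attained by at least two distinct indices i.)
Roots: {-6, -2, 2, 8}

Each tropical root is a break point of the lower envelope of the lines y = a_i + i · x (there are 5 lines, with slopes 0, 1, ..., 4). Only the lines that attain the minimum somewhere contribute to roots; other lines are dominated. Here the surviving (envelope) indices are i = 4, i = 3, i = 2, i = 1, i = 0.
Intersections between consecutive envelope lines give the roots: for adjacent envelope indices i < j the intersection is x = (a_i − a_j) / (j − i). Reading off the sorted break points: {-6, -2, 2, 8}.
Verification: at each break x_0, at least two indices attain the minimum of min_i(a_i + i · x_0).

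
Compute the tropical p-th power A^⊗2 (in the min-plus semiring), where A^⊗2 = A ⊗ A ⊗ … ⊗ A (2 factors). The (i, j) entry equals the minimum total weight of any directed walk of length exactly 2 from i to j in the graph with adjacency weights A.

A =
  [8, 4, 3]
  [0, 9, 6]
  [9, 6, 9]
A^⊗2 =
  [4, 9, 10]
  [8, 4, 3]
  [6, 13, 12]

Each entry (A^⊗2)_ij equals the minimum over all length-2 walks i = v_0 → v_1 → … → v_2 = j of Σ_t A[v_t][v_{t+1}]. For example, for (i, j) = (0, 2) we minimise over 3 possible intermediate vertex sequences; the minimum is 10, attained along the walk 0 → 1 → 2.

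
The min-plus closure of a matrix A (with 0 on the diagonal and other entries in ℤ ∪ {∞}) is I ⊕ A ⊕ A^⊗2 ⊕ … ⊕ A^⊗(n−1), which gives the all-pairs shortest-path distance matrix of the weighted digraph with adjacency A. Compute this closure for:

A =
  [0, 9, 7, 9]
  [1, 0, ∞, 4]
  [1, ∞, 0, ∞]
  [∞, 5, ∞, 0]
Closure =
  [0, 9, 7, 9]
  [1, 0, 8, 4]
  [1, 10, 0, 10]
  [6, 5, 13, 0]

This is the Floyd-Warshall all-pairs shortest-path computation. For each intermediate vertex k = 0, 1, …, 3, update dist[i][j] ← min(dist[i][j], dist[i][k] + dist[k][j]). The final matrix gives, for each (i, j), the minimum total weight of any directed path from i to j (possibly empty when i = j).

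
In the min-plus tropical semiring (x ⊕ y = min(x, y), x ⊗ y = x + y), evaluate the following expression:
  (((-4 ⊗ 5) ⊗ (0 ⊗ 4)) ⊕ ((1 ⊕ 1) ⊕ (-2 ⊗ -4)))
(((-4 ⊗ 5) ⊗ (0 ⊗ 4)) ⊕ ((1 ⊕ 1) ⊕ (-2 ⊗ -4))) = -6

Expand innermost to outermost. Recall ⊕ takes the minimum of its arguments and ⊗ takes their sum. Working out the expression (((-4 ⊗ 5) ⊗ (0 ⊗ 4)) ⊕ ((1 ⊕ 1) ⊕ (-2 ⊗ -4))) gives -6.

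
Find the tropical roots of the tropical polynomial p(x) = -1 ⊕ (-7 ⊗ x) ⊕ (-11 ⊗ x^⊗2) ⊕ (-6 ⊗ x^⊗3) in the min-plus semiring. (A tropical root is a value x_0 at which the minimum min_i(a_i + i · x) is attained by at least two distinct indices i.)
Roots: {-5, 4, 6}

Each tropical root is a break point of the lower envelope of the lines y = a_i + i · x (there are 4 lines, with slopes 0, 1, ..., 3). Only the lines that attain the minimum somewhere contribute to roots; other lines are dominated. Here the surviving (envelope) indices are i = 3, i = 2, i = 1, i = 0.
Intersections between consecutive envelope lines give the roots: for adjacent envelope indices i < j the intersection is x = (a_i − a_j) / (j − i). Reading off the sorted break points: {-5, 4, 6}.
Verification: at each break x_0, at least two indices attain the minimum of min_i(a_i + i · x_0).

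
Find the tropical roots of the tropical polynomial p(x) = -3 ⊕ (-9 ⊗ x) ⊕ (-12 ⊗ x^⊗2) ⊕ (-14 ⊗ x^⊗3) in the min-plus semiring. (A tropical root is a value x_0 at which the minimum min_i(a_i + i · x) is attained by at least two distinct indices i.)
Roots: {2, 3, 6}

Each tropical root is a break point of the lower envelope of the lines y = a_i + i · x (there are 4 lines, with slopes 0, 1, ..., 3). Only the lines that attain the minimum somewhere contribute to roots; other lines are dominated. Here the surviving (envelope) indices are i = 3, i = 2, i = 1, i = 0.
Intersections between consecutive envelope lines give the roots: for adjacent envelope indices i < j the intersection is x = (a_i − a_j) / (j − i). Reading off the sorted break points: {2, 3, 6}.
Verification: at each break x_0, at least two indices attain the minimum of min_i(a_i + i · x_0).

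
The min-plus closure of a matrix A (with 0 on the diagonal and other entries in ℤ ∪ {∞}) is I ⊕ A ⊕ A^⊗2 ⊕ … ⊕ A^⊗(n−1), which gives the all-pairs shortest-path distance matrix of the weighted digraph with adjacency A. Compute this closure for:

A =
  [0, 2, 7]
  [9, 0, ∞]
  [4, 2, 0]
Closure =
  [0, 2, 7]
  [9, 0, 16]
  [4, 2, 0]

This is the Floyd-Warshall all-pairs shortest-path computation. For each intermediate vertex k = 0, 1, …, 2, update dist[i][j] ← min(dist[i][j], dist[i][k] + dist[k][j]). The final matrix gives, for each (i, j), the minimum total weight of any directed path from i to j (possibly empty when i = j).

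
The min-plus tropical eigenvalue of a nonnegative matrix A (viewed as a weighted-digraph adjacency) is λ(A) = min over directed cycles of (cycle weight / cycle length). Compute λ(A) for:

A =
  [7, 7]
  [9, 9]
λ(A) = 7

Enumerate directed cycles and compute their means (weight / length). Sample:
  cycle 0 → 0: weight = 7, length = 1, mean = 7/1 ≈ 7.000
  cycle 1 → 1: weight = 9, length = 1, mean = 9/1 ≈ 9.000
  cycle 0 → 1 → 0: weight = 16, length = 2, mean = 16/2 ≈ 8.000
  cycle 1 → 0 → 1: weight = 16, length = 2, mean = 16/2 ≈ 8.000
Minimum mean = 7.000, attained e.g. along the cycle 0 → 0 with weight 7 and length 1. So λ(A) = 7/1 = 7.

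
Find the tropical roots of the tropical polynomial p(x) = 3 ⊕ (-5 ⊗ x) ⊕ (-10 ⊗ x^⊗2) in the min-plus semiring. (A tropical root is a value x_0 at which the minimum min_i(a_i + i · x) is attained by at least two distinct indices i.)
Roots: {5, 8}

Each tropical root is a break point of the lower envelope of the lines y = a_i + i · x (there are 3 lines, with slopes 0, 1, ..., 2). Only the lines that attain the minimum somewhere contribute to roots; other lines are dominated. Here the surviving (envelope) indices are i = 2, i = 1, i = 0.
Intersections between consecutive envelope lines give the roots: for adjacent envelope indices i < j the intersection is x = (a_i − a_j) / (j − i). Reading off the sorted break points: {5, 8}.
Verification: at each break x_0, at least two indices attain the minimum of min_i(a_i + i · x_0).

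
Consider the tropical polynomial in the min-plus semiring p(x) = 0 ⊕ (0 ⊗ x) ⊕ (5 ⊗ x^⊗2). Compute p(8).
p(8) = 0

A tropical monomial a ⊗ x^⊗i evaluates to a + i · x. Evaluating each term at x = 8:
  Term 0 contributes 0 + 0 · 8 = 0
  Term 1 contributes 0 + 1 · 8 = 8
  Term 2 contributes 5 + 2 · 8 = 21
p(8) = ⊕ of these = min[0, 8, 21] = 0.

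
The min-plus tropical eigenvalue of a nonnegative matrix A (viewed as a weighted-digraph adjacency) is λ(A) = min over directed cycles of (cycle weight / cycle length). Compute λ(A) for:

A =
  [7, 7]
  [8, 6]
λ(A) = 6

Enumerate directed cycles and compute their means (weight / length). Sample:
  cycle 0 → 0: weight = 7, length = 1, mean = 7/1 ≈ 7.000
  cycle 1 → 1: weight = 6, length = 1, mean = 6/1 ≈ 6.000
  cycle 0 → 1 → 0: weight = 15, length = 2, mean = 15/2 ≈ 7.500
  cycle 1 → 0 → 1: weight = 15, length = 2, mean = 15/2 ≈ 7.500
Minimum mean = 6.000, attained e.g. along the cycle 1 → 1 with weight 6 and length 1. So λ(A) = 6/1 = 6.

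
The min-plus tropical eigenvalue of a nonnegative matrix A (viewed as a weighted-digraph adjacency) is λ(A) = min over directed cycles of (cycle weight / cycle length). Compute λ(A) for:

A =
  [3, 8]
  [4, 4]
λ(A) = 3

Enumerate directed cycles and compute their means (weight / length). Sample:
  cycle 0 → 0: weight = 3, length = 1, mean = 3/1 ≈ 3.000
  cycle 1 → 1: weight = 4, length = 1, mean = 4/1 ≈ 4.000
  cycle 0 → 1 → 0: weight = 12, length = 2, mean = 12/2 ≈ 6.000
  cycle 1 → 0 → 1: weight = 12, length = 2, mean = 12/2 ≈ 6.000
Minimum mean = 3.000, attained e.g. along the cycle 0 → 0 with weight 3 and length 1. So λ(A) = 3/1 = 3.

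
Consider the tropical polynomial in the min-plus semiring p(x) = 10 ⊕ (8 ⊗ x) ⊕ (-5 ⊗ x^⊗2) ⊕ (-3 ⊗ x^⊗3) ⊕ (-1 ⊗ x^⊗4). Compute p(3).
p(3) = 1

A tropical monomial a ⊗ x^⊗i evaluates to a + i · x. Evaluating each term at x = 3:
  Term 0 contributes 10 + 0 · 3 = 10
  Term 1 contributes 8 + 1 · 3 = 11
  Term 2 contributes -5 + 2 · 3 = 1
  Term 3 contributes -3 + 3 · 3 = 6
  Term 4 contributes -1 + 4 · 3 = 11
p(3) = ⊕ of these = min[10, 11, 1, 6, 11] = 1.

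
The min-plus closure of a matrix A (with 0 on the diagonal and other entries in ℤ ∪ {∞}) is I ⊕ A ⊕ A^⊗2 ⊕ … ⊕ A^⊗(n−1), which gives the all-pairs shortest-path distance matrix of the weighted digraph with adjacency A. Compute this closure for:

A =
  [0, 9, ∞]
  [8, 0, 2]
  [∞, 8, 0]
Closure =
  [0, 9, 11]
  [8, 0, 2]
  [16, 8, 0]

This is the Floyd-Warshall all-pairs shortest-path computation. For each intermediate vertex k = 0, 1, …, 2, update dist[i][j] ← min(dist[i][j], dist[i][k] + dist[k][j]). The final matrix gives, for each (i, j), the minimum total weight of any directed path from i to j (possibly empty when i = j).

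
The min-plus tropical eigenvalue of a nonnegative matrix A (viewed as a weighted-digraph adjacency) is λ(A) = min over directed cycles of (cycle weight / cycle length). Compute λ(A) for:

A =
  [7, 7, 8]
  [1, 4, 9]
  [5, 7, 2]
λ(A) = 2

Enumerate directed cycles and compute their means (weight / length). Sample:
  cycle 0 → 0: weight = 7, length = 1, mean = 7/1 ≈ 7.000
  cycle 1 → 1: weight = 4, length = 1, mean = 4/1 ≈ 4.000
  cycle 2 → 2: weight = 2, length = 1, mean = 2/1 ≈ 2.000
  cycle 0 → 1 → 0: weight = 8, length = 2, mean = 8/2 ≈ 4.000
  cycle 0 → 2 → 0: weight = 13, length = 2, mean = 13/2 ≈ 6.500
  cycle 1 → 0 → 1: weight = 8, length = 2, mean = 8/2 ≈ 4.000
Minimum mean = 2.000, attained e.g. along the cycle 2 → 2 with weight 2 and length 1. So λ(A) = 2/1 = 2.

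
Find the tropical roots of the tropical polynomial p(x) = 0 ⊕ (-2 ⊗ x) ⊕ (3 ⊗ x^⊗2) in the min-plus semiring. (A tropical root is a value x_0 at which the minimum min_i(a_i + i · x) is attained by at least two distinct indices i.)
Roots: {-5, 2}

Each tropical root is a break point of the lower envelope of the lines y = a_i + i · x (there are 3 lines, with slopes 0, 1, ..., 2). Only the lines that attain the minimum somewhere contribute to roots; other lines are dominated. Here the surviving (envelope) indices are i = 2, i = 1, i = 0.
Intersections between consecutive envelope lines give the roots: for adjacent envelope indices i < j the intersection is x = (a_i − a_j) / (j − i). Reading off the sorted break points: {-5, 2}.
Verification: at each break x_0, at least two indices attain the minimum of min_i(a_i + i · x_0).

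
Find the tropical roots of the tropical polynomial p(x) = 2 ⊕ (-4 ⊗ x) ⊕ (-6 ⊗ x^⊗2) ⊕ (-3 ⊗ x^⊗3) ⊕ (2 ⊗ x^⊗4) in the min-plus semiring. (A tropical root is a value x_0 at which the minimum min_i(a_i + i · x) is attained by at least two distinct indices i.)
Roots: {-5, -3, 2, 6}

Each tropical root is a break point of the lower envelope of the lines y = a_i + i · x (there are 5 lines, with slopes 0, 1, ..., 4). Only the lines that attain the minimum somewhere contribute to roots; other lines are dominated. Here the surviving (envelope) indices are i = 4, i = 3, i = 2, i = 1, i = 0.
Intersections between consecutive envelope lines give the roots: for adjacent envelope indices i < j the intersection is x = (a_i − a_j) / (j − i). Reading off the sorted break points: {-5, -3, 2, 6}.
Verification: at each break x_0, at least two indices attain the minimum of min_i(a_i + i · x_0).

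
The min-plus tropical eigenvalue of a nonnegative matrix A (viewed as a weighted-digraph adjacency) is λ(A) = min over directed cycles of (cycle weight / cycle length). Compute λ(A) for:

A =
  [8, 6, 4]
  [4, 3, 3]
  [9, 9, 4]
λ(A) = 3

Enumerate directed cycles and compute their means (weight / length). Sample:
  cycle 0 → 0: weight = 8, length = 1, mean = 8/1 ≈ 8.000
  cycle 1 → 1: weight = 3, length = 1, mean = 3/1 ≈ 3.000
  cycle 2 → 2: weight = 4, length = 1, mean = 4/1 ≈ 4.000
  cycle 0 → 1 → 0: weight = 10, length = 2, mean = 10/2 ≈ 5.000
  cycle 0 → 2 → 0: weight = 13, length = 2, mean = 13/2 ≈ 6.500
  cycle 1 → 0 → 1: weight = 10, length = 2, mean = 10/2 ≈ 5.000
Minimum mean = 3.000, attained e.g. along the cycle 1 → 1 with weight 3 and length 1. So λ(A) = 3/1 = 3.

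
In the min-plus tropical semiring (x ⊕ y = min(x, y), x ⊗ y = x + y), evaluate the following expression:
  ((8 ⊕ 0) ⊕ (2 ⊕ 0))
((8 ⊕ 0) ⊕ (2 ⊕ 0)) = 0

Expand innermost to outermost. Recall ⊕ takes the minimum of its arguments and ⊗ takes their sum. Working out the expression ((8 ⊕ 0) ⊕ (2 ⊕ 0)) gives 0.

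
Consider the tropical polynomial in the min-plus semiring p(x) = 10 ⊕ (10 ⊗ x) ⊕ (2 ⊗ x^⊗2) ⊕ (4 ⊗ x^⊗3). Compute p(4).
p(4) = 10

A tropical monomial a ⊗ x^⊗i evaluates to a + i · x. Evaluating each term at x = 4:
  Term 0 contributes 10 + 0 · 4 = 10
  Term 1 contributes 10 + 1 · 4 = 14
  Term 2 contributes 2 + 2 · 4 = 10
  Term 3 contributes 4 + 3 · 4 = 16
p(4) = ⊕ of these = min[10, 14, 10, 16] = 10.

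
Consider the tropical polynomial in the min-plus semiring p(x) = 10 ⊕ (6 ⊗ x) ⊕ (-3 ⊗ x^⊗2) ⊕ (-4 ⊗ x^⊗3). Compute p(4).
p(4) = 5

A tropical monomial a ⊗ x^⊗i evaluates to a + i · x. Evaluating each term at x = 4:
  Term 0 contributes 10 + 0 · 4 = 10
  Term 1 contributes 6 + 1 · 4 = 10
  Term 2 contributes -3 + 2 · 4 = 5
  Term 3 contributes -4 + 3 · 4 = 8
p(4) = ⊕ of these = min[10, 10, 5, 8] = 5.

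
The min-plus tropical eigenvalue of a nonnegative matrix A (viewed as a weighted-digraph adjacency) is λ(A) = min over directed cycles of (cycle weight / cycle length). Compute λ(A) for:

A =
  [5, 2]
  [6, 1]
λ(A) = 1

Enumerate directed cycles and compute their means (weight / length). Sample:
  cycle 0 → 0: weight = 5, length = 1, mean = 5/1 ≈ 5.000
  cycle 1 → 1: weight = 1, length = 1, mean = 1/1 ≈ 1.000
  cycle 0 → 1 → 0: weight = 8, length = 2, mean = 8/2 ≈ 4.000
  cycle 1 → 0 → 1: weight = 8, length = 2, mean = 8/2 ≈ 4.000
Minimum mean = 1.000, attained e.g. along the cycle 1 → 1 with weight 1 and length 1. So λ(A) = 1/1 = 1.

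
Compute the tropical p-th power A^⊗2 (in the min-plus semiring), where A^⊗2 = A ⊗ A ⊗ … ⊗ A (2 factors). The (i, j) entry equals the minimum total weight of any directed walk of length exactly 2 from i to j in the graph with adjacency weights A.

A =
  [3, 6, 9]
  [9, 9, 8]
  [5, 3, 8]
A^⊗2 =
  [6, 9, 12]
  [12, 11, 16]
  [8, 11, 11]

Each entry (A^⊗2)_ij equals the minimum over all length-2 walks i = v_0 → v_1 → … → v_2 = j of Σ_t A[v_t][v_{t+1}]. For example, for (i, j) = (0, 2) we minimise over 3 possible intermediate vertex sequences; the minimum is 12, attained along the walk 0 → 0 → 2.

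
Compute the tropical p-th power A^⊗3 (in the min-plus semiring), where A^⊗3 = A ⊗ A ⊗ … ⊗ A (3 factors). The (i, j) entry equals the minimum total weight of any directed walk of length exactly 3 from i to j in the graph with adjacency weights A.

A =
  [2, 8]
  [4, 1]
A^⊗3 =
  [6, 10]
  [6, 3]

Each entry (A^⊗3)_ij equals the minimum over all length-3 walks i = v_0 → v_1 → … → v_3 = j of Σ_t A[v_t][v_{t+1}]. For example, for (i, j) = (0, 1) we minimise over 4 possible intermediate vertex sequences; the minimum is 10, attained along the walk 0 → 1 → 1 → 1.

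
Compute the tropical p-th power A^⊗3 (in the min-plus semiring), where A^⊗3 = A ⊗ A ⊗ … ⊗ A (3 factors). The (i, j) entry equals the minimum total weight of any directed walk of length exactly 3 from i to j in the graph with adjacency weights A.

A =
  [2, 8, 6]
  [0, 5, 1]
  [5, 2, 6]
A^⊗3 =
  [6, 10, 9]
  [3, 8, 4]
  [4, 5, 8]

Each entry (A^⊗3)_ij equals the minimum over all length-3 walks i = v_0 → v_1 → … → v_3 = j of Σ_t A[v_t][v_{t+1}]. For example, for (i, j) = (0, 2) we minimise over 9 possible intermediate vertex sequences; the minimum is 9, attained along the walk 0 → 2 → 1 → 2.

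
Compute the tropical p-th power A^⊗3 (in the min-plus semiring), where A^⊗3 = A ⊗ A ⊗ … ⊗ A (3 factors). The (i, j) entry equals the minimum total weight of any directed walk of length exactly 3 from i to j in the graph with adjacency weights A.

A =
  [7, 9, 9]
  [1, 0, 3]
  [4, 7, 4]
A^⊗3 =
  [10, 9, 12]
  [1, 0, 3]
  [8, 7, 10]

Each entry (A^⊗3)_ij equals the minimum over all length-3 walks i = v_0 → v_1 → … → v_3 = j of Σ_t A[v_t][v_{t+1}]. For example, for (i, j) = (0, 2) we minimise over 9 possible intermediate vertex sequences; the minimum is 12, attained along the walk 0 → 1 → 1 → 2.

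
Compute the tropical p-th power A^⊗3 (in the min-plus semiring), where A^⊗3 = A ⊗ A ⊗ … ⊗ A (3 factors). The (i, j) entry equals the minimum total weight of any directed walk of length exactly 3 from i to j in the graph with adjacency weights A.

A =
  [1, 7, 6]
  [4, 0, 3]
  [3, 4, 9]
A^⊗3 =
  [3, 7, 8]
  [4, 0, 3]
  [5, 4, 7]

Each entry (A^⊗3)_ij equals the minimum over all length-3 walks i = v_0 → v_1 → … → v_3 = j of Σ_t A[v_t][v_{t+1}]. For example, for (i, j) = (0, 2) we minimise over 9 possible intermediate vertex sequences; the minimum is 8, attained along the walk 0 → 0 → 0 → 2.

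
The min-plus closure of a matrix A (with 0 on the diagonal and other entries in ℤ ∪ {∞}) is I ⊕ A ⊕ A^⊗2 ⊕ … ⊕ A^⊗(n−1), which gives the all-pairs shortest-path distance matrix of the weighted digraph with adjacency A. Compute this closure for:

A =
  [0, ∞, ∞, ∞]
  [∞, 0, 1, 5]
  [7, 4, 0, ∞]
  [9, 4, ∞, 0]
Closure =
  [0, ∞, ∞, ∞]
  [8, 0, 1, 5]
  [7, 4, 0, 9]
  [9, 4, 5, 0]

This is the Floyd-Warshall all-pairs shortest-path computation. For each intermediate vertex k = 0, 1, …, 3, update dist[i][j] ← min(dist[i][j], dist[i][k] + dist[k][j]). The final matrix gives, for each (i, j), the minimum total weight of any directed path from i to j (possibly empty when i = j).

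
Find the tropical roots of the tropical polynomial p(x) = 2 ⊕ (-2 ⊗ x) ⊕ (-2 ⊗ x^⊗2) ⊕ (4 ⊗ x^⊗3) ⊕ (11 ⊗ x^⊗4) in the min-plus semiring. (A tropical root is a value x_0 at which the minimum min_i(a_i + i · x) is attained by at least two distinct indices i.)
Roots: {-7, -6, 0, 4}

Each tropical root is a break point of the lower envelope of the lines y = a_i + i · x (there are 5 lines, with slopes 0, 1, ..., 4). Only the lines that attain the minimum somewhere contribute to roots; other lines are dominated. Here the surviving (envelope) indices are i = 4, i = 3, i = 2, i = 1, i = 0.
Intersections between consecutive envelope lines give the roots: for adjacent envelope indices i < j the intersection is x = (a_i − a_j) / (j − i). Reading off the sorted break points: {-7, -6, 0, 4}.
Verification: at each break x_0, at least two indices attain the minimum of min_i(a_i + i · x_0).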